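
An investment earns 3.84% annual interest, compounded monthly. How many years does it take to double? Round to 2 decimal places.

(1 + 0.0032)^(12t) = 2.
12t = ln 2 / ln(1 + 0.0032) ≈ 0.69315/0.00319489 ≈ 216.9549.
t ≈ 18.0796.

18.08 years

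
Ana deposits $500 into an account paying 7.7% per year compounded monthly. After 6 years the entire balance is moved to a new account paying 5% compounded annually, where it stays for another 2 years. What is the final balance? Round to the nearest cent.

After 6 years at 7.7%: 500 × 1.58490435 ≈ 792.4522.
Then 2 years at 5%: 792.4522 × 1.1025 ≈ 873.6785.

$873.68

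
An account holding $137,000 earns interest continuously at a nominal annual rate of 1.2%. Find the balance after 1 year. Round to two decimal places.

A = P·e^(rt) = 137,000·e^(0.012·1) = 137,000·e^0.012.
e^0.012 ≈ 1.01207228887, so A ≈ 138,653.9036.

$138,653.90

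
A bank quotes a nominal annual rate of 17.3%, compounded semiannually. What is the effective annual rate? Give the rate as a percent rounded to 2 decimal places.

18.05%

EAR = (1 + 17.3%/2)^2 − 1 = (1 + 0.0865)^2 − 1.
(1 + 0.0865)^2 ≈ 1.180482, so EAR ≈ 18.04823%.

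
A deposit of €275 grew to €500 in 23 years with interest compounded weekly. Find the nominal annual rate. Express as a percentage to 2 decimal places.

2.60%

The 1196-period growth factor is 500/275 = 1.81818.
r/52 = 1.81818^(1/1196) − 1 ≈ 0.000499989, so r ≈ 52·0.000499989 = 2.59994%.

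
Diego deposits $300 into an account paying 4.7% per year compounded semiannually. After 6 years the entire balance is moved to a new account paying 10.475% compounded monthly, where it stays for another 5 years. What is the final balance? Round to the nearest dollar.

$668

After 6 years at 4.7%: 300 × 1.32146043 ≈ 396.4381.
Then 5 years at 10.475%: 396.4381 × 1.68451429 ≈ 667.8057.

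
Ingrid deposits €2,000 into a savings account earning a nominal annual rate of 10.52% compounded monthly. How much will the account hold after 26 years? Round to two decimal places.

€30,460.40

Periodic rate = 10.52%/12 = 0.00876667; periods = 12·26 = 312.
A = 2,000·(1 + 0.1052/12)^312 ≈ 2,000·15.230200322 ≈ 30,460.4006.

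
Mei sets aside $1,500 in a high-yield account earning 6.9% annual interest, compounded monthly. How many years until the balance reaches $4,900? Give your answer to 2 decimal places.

17.21 years

We need (1 + 0.00575)^(12t) = 3.2667, so 12t = ln 3.2667 / ln 1.00575 ≈ 206.4644.
t ≈ 206.4644/12 = 17.2054 years.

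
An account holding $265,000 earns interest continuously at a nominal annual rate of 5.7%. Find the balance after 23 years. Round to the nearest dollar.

A = P·e^(rt) = 265,000·e^(0.057·23) = 265,000·e^1.311.
e^1.311 ≈ 3.70988173963, so A ≈ 983,118.6610.

$983,119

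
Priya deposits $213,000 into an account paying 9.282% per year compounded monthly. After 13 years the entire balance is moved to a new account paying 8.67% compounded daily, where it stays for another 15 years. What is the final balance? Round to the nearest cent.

After 13 years at 9.282%: 213,000 × 3.326820917662 ≈ 708,612.8555.
Then 15 years at 8.67%: 708,612.8555 × 3.670564877548 ≈ 2,601,009.4590.

$2,601,009.46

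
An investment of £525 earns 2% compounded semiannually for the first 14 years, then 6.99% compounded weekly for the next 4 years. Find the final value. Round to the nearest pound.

£917

After 14 years at 2%: 525 × 1.32129097 ≈ 693.6778.
Then 4 years at 6.99%: 693.6778 × 1.32235236 ≈ 917.2864.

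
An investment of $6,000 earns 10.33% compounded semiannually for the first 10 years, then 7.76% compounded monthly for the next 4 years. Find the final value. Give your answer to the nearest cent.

After 10 years at 10.33%: 6,000 × 2.7379437618 ≈ 16,427.6626.
Then 4 years at 7.76%: 16,427.6626 × 1.3626082299 ≈ 22,384.4682.

$22,384.47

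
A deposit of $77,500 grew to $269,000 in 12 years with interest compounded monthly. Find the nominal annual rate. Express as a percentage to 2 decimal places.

The 144-period growth factor is 269,000/77,500 = 3.47097.
r/12 = 3.47097^(1/144) − 1 ≈ 0.00867935, so r ≈ 12·0.00867935 = 10.41522%.

10.42%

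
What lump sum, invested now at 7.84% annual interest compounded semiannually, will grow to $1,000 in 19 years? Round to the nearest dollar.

Growth factor = (1 + 0.0392)^38 ≈ 4.31089303.
P = 1,000/4.31089303 ≈ 231.9705.

$232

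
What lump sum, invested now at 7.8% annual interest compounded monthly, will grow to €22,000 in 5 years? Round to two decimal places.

Periodic rate = 7.8%/12 = 0.0065; 60 periods.
P = 22,000/(1 + 0.0065)^60 ≈ 22,000/1.4751179694 ≈ 14,914.0614.

€14,914.06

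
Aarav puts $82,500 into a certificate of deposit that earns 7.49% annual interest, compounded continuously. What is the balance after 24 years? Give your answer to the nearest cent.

$497,899.52

A = P·e^(rt) = 82,500·e^(0.0749·24) = 82,500·e^1.7976.
e^1.7976 ≈ 6.03514571955, so A ≈ 497,899.5219.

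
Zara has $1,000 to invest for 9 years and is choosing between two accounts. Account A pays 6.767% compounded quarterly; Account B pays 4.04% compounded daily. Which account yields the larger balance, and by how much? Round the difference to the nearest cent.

A: (1 + 0.0169175)^36 ≈ 1.829304321, so 1,000 × 1.829304321 ≈ 1,829.3043.
B: (1 + 0.0404/365)^3285 ≈ 1.438469756, so 1,000 × 1.438469756 ≈ 1,438.4698.
Difference ≈ 390.8346 in favor of A.

Account A, by $390.83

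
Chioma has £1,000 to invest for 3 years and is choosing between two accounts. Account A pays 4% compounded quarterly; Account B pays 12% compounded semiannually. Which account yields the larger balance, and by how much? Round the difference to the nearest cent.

Account B, by £291.69

Account A growth factor: (1 + 0.01)^12 ≈ 1.12682503; balance ≈ 1,126.8250.
Account B growth factor: (1 + 0.06)^6 ≈ 1.418519112; balance ≈ 1,418.5191.
Account B is larger by 291.6941.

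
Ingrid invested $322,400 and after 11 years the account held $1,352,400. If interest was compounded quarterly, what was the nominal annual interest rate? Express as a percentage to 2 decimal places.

(1 + r/4)^44 = 1,352,400/322,400 = 4.19479.
1 + r/4 = 4.19479^(1/44) ≈ 1.033124, so r/4 ≈ 0.0331241.
r ≈ 4·0.0331241 = 13.24965%.

13.25%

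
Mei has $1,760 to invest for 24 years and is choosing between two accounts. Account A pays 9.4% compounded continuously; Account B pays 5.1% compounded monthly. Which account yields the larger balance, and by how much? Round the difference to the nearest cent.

A: e^(0.094·24) = e^2.256 ≈ 9.5448333727, so 1,760 × 9.5448333727 ≈ 16,798.9067.
B: (1 + 0.00425)^288 ≈ 3.391954643, so 1,760 × 3.391954643 ≈ 5,969.8402.
Difference ≈ 10,829.0666 in favor of A.

Account A, by $10,829.07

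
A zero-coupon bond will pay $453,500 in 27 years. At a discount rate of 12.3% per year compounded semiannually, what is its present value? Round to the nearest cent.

Periodic rate = 12.3%/2 = 0.0615; 54 periods.
P = 453,500/(1 + 0.0615)^54 ≈ 453,500/25.1003581938 ≈ 18,067.4712.

$18,067.47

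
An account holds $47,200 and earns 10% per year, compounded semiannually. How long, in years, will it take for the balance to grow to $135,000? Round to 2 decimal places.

We need (1 + 0.05)^(2t) = 2.8602, so 2t = ln 2.8602 / ln 1.05 ≈ 21.5388.
t ≈ 21.5388/2 = 10.7694 years.

10.77 years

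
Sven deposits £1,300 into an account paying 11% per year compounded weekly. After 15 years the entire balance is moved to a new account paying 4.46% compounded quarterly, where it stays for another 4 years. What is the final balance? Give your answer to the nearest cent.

After 15 years at 11%: 1,300 × 5.197913344 ≈ 6,757.2873.
Then 4 years at 4.46%: 6,757.2873 × 1.194123868 ≈ 8,069.0381.

£8,069.04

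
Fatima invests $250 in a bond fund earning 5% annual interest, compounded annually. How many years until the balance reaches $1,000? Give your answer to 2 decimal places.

(1 + 0.05)^t = 1,000/250 = 4.
t·ln(1 + 0.05) = ln(4); t = 1.3863/0.0487902 ≈ 28.4134.

28.41 years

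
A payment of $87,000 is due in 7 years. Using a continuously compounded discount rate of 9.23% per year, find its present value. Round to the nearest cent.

P = A·e^(−rt) = 87,000·e^(−0.6461).
e^(−0.6461) ≈ 0.52408573061, so P ≈ 45,595.4586.

$45,595.46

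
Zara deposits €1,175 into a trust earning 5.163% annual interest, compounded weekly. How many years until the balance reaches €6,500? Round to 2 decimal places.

We need (1 + 0.000992885)^(52t) = 5.5319, so 52t = ln 5.5319 / ln 1.000993 ≈ 1723.6475.
t ≈ 1723.6475/52 = 33.1471 years.

33.15 years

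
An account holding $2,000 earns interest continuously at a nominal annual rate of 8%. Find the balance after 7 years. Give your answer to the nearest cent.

$3,501.35

A = P·e^(rt) = 2,000·e^(0.08·7) = 2,000·e^0.56.
e^0.56 ≈ 1.7506725, so A ≈ 3,501.3450.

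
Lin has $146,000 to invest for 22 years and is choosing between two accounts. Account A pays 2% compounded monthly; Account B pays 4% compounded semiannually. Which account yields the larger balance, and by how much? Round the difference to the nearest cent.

Account A growth factor: (1 + 0.02/12)^264 ≈ 1.55213862846; balance ≈ 226,612.2398.
Account B growth factor: (1 + 0.02)^44 ≈ 2.39005314245; balance ≈ 348,947.7588.
Account B is larger by 122,335.5190.

Account B, by $122,335.52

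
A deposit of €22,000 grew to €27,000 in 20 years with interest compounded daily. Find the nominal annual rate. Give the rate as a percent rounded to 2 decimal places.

(1 + r/365)^7300 = 27,000/22,000 = 1.22727.
1 + r/365 = 1.22727^(1/7300) ≈ 1.000028, so r/365 ≈ 0.0000280544.
r ≈ 365·0.0000280544 = 1.02399%.

1.02%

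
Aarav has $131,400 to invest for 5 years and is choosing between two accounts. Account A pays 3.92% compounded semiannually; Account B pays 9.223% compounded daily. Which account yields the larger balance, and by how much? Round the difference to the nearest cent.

Account B, by $48,825.86

A: (1 + 0.0196)^10 ≈ 1.21422247685, so 131,400 × 1.21422247685 ≈ 159,548.8335.
B: (1 + 0.09223/365)^1825 ≈ 1.58580433737, so 131,400 × 1.58580433737 ≈ 208,374.6899.
Difference ≈ 48,825.8565 in favor of B.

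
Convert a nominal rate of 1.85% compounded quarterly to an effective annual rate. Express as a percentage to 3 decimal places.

1.863%

One year is 4 periods at 0.004625 each: (1 + 0.004625)^4 ≈ 1.018629.
EAR = 1.018629 − 1 ≈ 1.86287%.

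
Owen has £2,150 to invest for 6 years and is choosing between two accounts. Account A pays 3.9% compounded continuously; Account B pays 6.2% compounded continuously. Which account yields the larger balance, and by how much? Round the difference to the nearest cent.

A: e^(0.039·6) = e^0.234 ≈ 1.263644492, so 2,150 × 1.263644492 ≈ 2,716.8357.
B: e^(0.062·6) = e^0.372 ≈ 1.450632981, so 2,150 × 1.450632981 ≈ 3,118.8609.
Difference ≈ 402.0253 in favor of B.

Account B, by £402.03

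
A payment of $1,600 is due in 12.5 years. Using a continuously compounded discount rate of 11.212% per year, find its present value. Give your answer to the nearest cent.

P = A·e^(−rt) = 1,600·e^(−1.4015).
e^(−1.4015) ≈ 0.2462273458, so P ≈ 393.9638.

$393.96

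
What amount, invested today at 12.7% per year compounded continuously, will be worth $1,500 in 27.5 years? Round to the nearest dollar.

P = A·e^(−rt) = 1,500·e^(−3.4925).
e^(−3.4925) ≈ 0.03042471523, so P ≈ 45.6371.

$46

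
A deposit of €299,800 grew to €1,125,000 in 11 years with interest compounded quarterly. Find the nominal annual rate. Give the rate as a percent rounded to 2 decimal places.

12.20%

The 44-period growth factor is 1,125,000/299,800 = 3.7525.
r/4 = 3.7525^(1/44) − 1 ≈ 0.0305113, so r ≈ 4·0.0305113 = 12.20451%.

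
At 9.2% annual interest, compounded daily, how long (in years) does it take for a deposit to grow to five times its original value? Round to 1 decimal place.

17.5 years

(1 + 0.000252055)^(365t) = 5.
365t = ln 5 / ln(1 + 0.000252055) ≈ 1.6094/0.000252023 ≈ 6386.0747.
t ≈ 17.4961.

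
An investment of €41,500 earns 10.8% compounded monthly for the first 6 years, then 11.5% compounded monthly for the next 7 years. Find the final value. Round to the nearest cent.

€176,260.32

After 6 years at 10.8%: 41,500 × 1.90618026564 ≈ 79,106.4810.
Then 7 years at 11.5%: 79,106.4810 × 2.22814004377 ≈ 176,260.3181.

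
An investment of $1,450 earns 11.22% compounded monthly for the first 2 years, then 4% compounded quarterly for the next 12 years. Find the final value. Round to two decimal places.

Phase 1: 1,450·(1 + 0.00935)^24 ≈ 1,812.8877.
Phase 2: 1,812.8877·(1 + 0.01)^48 ≈ 2,922.7848.

$2,922.78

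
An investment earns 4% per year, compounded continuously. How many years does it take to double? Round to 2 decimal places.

17.33 years

e^(0.04t) = 2, so 0.04t = ln 2 ≈ 0.69315.
t ≈ 0.69315/0.04 ≈ 17.3287.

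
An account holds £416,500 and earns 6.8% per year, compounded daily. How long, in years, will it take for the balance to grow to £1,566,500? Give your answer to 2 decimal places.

19.48 years

(1 + 0.000186301)^(365t) = 1,566,500/416,500 = 3.7611.
365t·ln(1 + 0.000186301) = ln(3.7611); 365t = 1.3247/0.000186284 ≈ 7111.2523.
t ≈ 19.4829 years.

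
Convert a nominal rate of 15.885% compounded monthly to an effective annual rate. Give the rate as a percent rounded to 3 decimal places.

17.094%

One year is 12 periods at 0.0132375 each: (1 + 0.0132375)^12 ≈ 1.170941.
EAR = 1.170941 − 1 ≈ 17.09411%.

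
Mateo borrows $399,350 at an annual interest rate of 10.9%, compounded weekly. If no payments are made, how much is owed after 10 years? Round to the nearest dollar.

$1,186,422

Growth factor = (1 + 0.109/52)^520 ≈ 2.970882925904.
A ≈ 399,350 × 2.970882925904 ≈ 1,186,422.0965.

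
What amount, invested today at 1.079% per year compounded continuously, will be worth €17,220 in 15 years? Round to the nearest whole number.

P = A·e^(−rt) = 17,220·e^(−0.16185).
e^(−0.16185) ≈ 0.85056878029, so P ≈ 14,646.7944.

€14,647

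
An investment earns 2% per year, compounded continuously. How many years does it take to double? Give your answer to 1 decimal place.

e^(0.02t) = 2, so 0.02t = ln 2 ≈ 0.69315.
t ≈ 0.69315/0.02 ≈ 34.6574.

34.7 years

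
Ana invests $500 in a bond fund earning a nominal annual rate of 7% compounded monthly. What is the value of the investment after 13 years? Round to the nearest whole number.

Growth factor = (1 + 0.07/12)^156 ≈ 2.477762933.
A ≈ 500 × 2.477762933 ≈ 1,238.8815.

$1,239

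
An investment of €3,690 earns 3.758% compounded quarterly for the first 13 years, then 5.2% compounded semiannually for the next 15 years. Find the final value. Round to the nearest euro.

€12,961

After 13 years at 3.758%: 3,690 × 1.6262217129 ≈ 6,000.7581.
Then 15 years at 5.2%: 6,000.7581 × 2.1598362367 ≈ 12,960.6548.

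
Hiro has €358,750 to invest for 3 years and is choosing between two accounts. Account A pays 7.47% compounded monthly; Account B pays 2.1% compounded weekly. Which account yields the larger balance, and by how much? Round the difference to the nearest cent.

A: (1 + 0.006225)^36 ≈ 1.25032731617, so 358,750 × 1.25032731617 ≈ 448,554.9247.
B: (1 + 0.021/52)^156 ≈ 1.06501329459, so 358,750 × 1.06501329459 ≈ 382,073.5194.
Difference ≈ 66,481.4052 in favor of A.

Account A, by €66,481.41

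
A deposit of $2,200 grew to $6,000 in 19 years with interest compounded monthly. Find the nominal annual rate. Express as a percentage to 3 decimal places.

(1 + r/12)^228 = 6,000/2,200 = 2.72727.
1 + r/12 = 2.72727^(1/228) ≈ 1.00441, so r/12 ≈ 0.00441014.
r ≈ 12·0.00441014 = 5.29217%.

5.292%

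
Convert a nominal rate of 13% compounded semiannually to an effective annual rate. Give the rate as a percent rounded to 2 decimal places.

EAR = (1 + 13%/2)^2 − 1 = (1 + 0.065)^2 − 1.
(1 + 0.065)^2 ≈ 1.134225, so EAR ≈ 13.42250%.

13.42%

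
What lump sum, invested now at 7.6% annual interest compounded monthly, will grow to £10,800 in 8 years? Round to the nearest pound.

Periodic rate = 7.6%/12 = 0.00633333; 96 periods.
P = 10,800/(1 + 0.076/12)^96 ≈ 10,800/1.8332360847 ≈ 5,891.2216.

£5,891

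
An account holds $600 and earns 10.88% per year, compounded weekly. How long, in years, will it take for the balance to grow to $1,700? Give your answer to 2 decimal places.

9.58 years

(1 + 0.00209231)^(52t) = 1,700/600 = 2.8333.
52t·ln(1 + 0.00209231) = ln(2.8333); 52t = 1.0415/0.00209012 ≈ 498.2742.
t ≈ 9.5822 years.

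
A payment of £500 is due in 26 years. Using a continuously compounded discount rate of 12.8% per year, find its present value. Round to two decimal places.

P = A·e^(−rt) = 500·e^(−3.328).
e^(−3.328) ≈ 0.0358647629, so P ≈ 17.9324.

£17.93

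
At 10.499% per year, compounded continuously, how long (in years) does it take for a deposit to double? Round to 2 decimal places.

6.60 years

e^(0.10499t) = 2, so 0.10499t = ln 2 ≈ 0.69315.
t ≈ 0.69315/0.10499 ≈ 6.6020.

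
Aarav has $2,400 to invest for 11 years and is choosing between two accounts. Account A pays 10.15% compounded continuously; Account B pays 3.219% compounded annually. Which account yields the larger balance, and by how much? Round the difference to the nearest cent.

Account A, by $3,929.26

A: e^(0.1015·11) = e^1.1165 ≈ 3.054145964, so 2,400 × 3.054145964 ≈ 7,329.9503.
B: (1 + 0.03219)^11 ≈ 1.416955201, so 2,400 × 1.416955201 ≈ 3,400.6925.
Difference ≈ 3,929.2578 in favor of A.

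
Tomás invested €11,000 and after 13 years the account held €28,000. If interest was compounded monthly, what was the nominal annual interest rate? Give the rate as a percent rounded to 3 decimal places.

(1 + r/12)^156 = 28,000/11,000 = 2.54545.
1 + r/12 = 2.54545^(1/156) ≈ 1.006007, so r/12 ≈ 0.00600713.
r ≈ 12·0.00600713 = 7.20856%.

7.209%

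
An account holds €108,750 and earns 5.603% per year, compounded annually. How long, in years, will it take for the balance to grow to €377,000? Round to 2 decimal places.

22.80 years

We need (1 + 0.05603)^t = 3.4667, so t = ln 3.4667 / ln 1.05603 ≈ 22.8039.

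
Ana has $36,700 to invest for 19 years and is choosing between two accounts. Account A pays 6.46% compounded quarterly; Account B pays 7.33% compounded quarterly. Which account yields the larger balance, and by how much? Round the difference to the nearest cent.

Account A growth factor: (1 + 0.01615)^76 ≈ 3.37904856464; balance ≈ 124,011.0823.
Account B growth factor: (1 + 0.018325)^76 ≈ 3.97527197365; balance ≈ 145,892.4814.
Account B is larger by 21,881.3991.

Account B, by $21,881.40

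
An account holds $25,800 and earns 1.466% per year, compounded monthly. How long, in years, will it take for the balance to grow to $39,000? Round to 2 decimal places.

We need (1 + 0.00122167)^(12t) = 1.5116, so 12t = ln 1.5116 / ln 1.001222 ≈ 338.4225.
t ≈ 338.4225/12 = 28.2019 years.

28.20 years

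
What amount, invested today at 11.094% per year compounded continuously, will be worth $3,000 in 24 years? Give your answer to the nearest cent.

$209.31

P = A·e^(−rt) = 3,000·e^(−2.66256).
e^(−2.66256) ≈ 0.06976938331, so P ≈ 209.3081.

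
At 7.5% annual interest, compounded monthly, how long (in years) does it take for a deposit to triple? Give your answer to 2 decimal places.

14.69 years

(1 + 0.00625)^(12t) = 3.
12t = ln 3 / ln(1 + 0.00625) ≈ 1.0986/0.00623055 ≈ 176.3267.
t ≈ 14.6939.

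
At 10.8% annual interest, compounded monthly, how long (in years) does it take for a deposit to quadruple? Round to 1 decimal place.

12.9 years

(1 + 0.009)^(12t) = 4.
12t = ln 4 / ln(1 + 0.009) ≈ 1.3863/0.00895974 ≈ 154.7248.
t ≈ 12.8937.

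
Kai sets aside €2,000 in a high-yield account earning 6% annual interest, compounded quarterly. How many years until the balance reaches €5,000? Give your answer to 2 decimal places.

15.39 years

(1 + 0.015)^(4t) = 5,000/2,000 = 2.5.
4t·ln(1 + 0.015) = ln(2.5); 4t = 0.91629/0.0148886 ≈ 61.5431.
t ≈ 15.3858 years.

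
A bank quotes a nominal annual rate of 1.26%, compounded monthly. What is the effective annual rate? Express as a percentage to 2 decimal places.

1.27%

EAR = (1 + 1.26%/12)^12 − 1 = (1 + 0.00105)^12 − 1.
(1 + 0.00105)^12 ≈ 1.012673, so EAR ≈ 1.26730%.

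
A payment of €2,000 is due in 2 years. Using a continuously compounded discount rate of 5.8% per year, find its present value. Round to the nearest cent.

P = A·e^(−rt) = 2,000·e^(−0.116).
e^(−0.116) ≈ 0.8904752233, so P ≈ 1,780.9504.

€1,780.95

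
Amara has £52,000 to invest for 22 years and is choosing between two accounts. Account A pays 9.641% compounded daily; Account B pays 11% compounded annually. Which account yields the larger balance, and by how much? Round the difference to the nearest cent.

Account B, by £83,006.03

Account A growth factor: (1 + 0.09641/365)^8030 ≈ 8.33730422246; balance ≈ 433,539.8196.
Account B growth factor: (1 + 0.11)^22 ≈ 9.93357404366; balance ≈ 516,545.8503.
Account B is larger by 83,006.0307.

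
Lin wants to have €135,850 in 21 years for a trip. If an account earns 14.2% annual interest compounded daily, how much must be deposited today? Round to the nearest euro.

€6,890

Periodic rate = 14.2%/365 = 0.000389041; 7665 periods.
P = 135,850/(1 + 0.142/365)^7665 ≈ 135,850/19.71579498 ≈ 6,890.4145.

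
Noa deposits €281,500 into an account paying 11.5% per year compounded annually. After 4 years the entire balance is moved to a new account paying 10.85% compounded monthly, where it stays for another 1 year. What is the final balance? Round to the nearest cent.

After 4 years at 11.5%: 281,500 × 1.54560840062 ≈ 435,088.7648.
Then 1 years at 10.85%: 435,088.7648 × 1.11406158904 ≈ 484,715.6807.

€484,715.68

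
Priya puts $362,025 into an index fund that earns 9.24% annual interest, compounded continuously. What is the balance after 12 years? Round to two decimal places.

A = P·e^(rt) = 362,025·e^(0.0924·12) = 362,025·e^1.1088.
e^1.1088 ≈ 3.030719348227, so A ≈ 1,097,196.1720.

$1,097,196.17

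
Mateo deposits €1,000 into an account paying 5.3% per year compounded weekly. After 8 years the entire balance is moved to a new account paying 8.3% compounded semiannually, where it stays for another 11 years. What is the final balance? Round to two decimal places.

€3,737.24

Phase 1: 1,000·(1 + 0.053/52)^416 ≈ 1,527.7317.
Phase 2: 1,527.7317·(1 + 0.0415)^22 ≈ 3,737.2411.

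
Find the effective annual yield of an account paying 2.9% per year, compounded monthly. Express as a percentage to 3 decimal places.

2.939%

One year is 12 periods at 0.00241667 each: (1 + 0.00241667)^12 ≈ 1.029389.
EAR = 1.029389 − 1 ≈ 2.93886%.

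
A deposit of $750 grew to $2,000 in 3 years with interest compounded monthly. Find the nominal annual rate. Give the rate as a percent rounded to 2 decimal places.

(1 + r/12)^36 = 2,000/750 = 2.66667.
1 + r/12 = 2.66667^(1/36) ≈ 1.02762, so r/12 ≈ 0.0276198.
r ≈ 12·0.0276198 = 33.14376%.

33.14%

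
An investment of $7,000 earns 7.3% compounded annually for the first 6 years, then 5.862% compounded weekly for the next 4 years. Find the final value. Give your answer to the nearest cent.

After 6 years at 7.3%: 7,000 × 1.5261539034 ≈ 10,683.0773.
Then 4 years at 5.862%: 10,683.0773 × 1.2640842332 ≈ 13,504.3096.

$13,504.31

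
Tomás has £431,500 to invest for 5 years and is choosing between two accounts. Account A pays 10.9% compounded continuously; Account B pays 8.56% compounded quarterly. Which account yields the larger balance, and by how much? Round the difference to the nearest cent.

Account A, by £85,149.62

A: e^(0.109·5) = e^0.545 ≈ 1.72460838238, so 431,500 × 1.72460838238 ≈ 744,168.5170.
B: (1 + 0.0214)^20 ≈ 1.52727439355, so 431,500 × 1.52727439355 ≈ 659,018.9008.
Difference ≈ 85,149.6162 in favor of A.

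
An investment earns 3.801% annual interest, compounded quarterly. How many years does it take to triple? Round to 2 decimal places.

(1 + 0.0095025)^(4t) = 3.
4t = ln 3 / ln(1 + 0.0095025) ≈ 1.0986/0.00945764 ≈ 116.1614.
t ≈ 29.0404.

29.04 years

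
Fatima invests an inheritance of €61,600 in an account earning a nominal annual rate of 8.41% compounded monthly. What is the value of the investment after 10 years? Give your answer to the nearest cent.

€142,412.61

Growth factor = (1 + 0.0841/12)^120 ≈ 2.31189305424.
A ≈ 61,600 × 2.31189305424 ≈ 142,412.6121.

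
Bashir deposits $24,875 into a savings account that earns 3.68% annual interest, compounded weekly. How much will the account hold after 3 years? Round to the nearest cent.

Periodic rate = 3.68%/52 = 0.000707692; periods = 52·3 = 156.
A = 24,875·(1 + 0.0368/52)^156 ≈ 24,875·1.116681068 ≈ 27,777.4416.

$27,777.44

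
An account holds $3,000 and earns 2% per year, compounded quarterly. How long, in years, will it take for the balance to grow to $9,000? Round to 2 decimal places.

(1 + 0.005)^(4t) = 9,000/3,000 = 3.
4t·ln(1 + 0.005) = ln(3); 4t = 1.0986/0.00498754 ≈ 220.2713.
t ≈ 55.0678 years.

55.07 years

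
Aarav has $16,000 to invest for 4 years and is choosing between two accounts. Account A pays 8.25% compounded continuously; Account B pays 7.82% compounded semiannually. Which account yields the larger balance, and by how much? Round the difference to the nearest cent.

A: e^(0.0825·4) = e^0.33 ≈ 1.3909681285, so 16,000 × 1.3909681285 ≈ 22,255.4901.
B: (1 + 0.0391)^8 ≈ 1.3591229894, so 16,000 × 1.3591229894 ≈ 21,745.9678.
Difference ≈ 509.5222 in favor of A.

Account A, by $509.52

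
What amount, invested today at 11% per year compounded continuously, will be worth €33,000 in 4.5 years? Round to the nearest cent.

€20,115.84

P = A·e^(−rt) = 33,000·e^(−0.495).
e^(−0.495) ≈ 0.6095709073, so P ≈ 20,115.8399.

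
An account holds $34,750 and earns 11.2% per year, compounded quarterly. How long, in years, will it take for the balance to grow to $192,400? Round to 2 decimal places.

We need (1 + 0.028)^(4t) = 5.5367, so 4t = ln 5.5367 / ln 1.028 ≈ 61.9731.
t ≈ 61.9731/4 = 15.4933 years.

15.49 years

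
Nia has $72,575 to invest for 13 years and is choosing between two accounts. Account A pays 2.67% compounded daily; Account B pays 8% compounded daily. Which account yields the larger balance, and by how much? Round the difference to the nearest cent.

Account A growth factor: (1 + 0.0267/365)^4745 ≈ 1.41494025179; balance ≈ 102,689.2888.
Account B growth factor: (1 + 0.08/365)^4745 ≈ 2.8288946266; balance ≈ 205,307.0275.
Account B is larger by 102,617.7388.

Account B, by $102,617.74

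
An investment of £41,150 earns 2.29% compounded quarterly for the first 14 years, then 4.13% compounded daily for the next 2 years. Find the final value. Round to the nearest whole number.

After 14 years at 2.29%: 41,150 × 1.3766950977 ≈ 56,651.0033.
Then 2 years at 4.13%: 56,651.0033 × 1.0861022036 ≈ 61,528.7795.

£61,529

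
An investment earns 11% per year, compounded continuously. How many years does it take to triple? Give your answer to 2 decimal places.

9.99 years

e^(0.11t) = 3, so 0.11t = ln 3 ≈ 1.0986.
t ≈ 1.0986/0.11 ≈ 9.9874.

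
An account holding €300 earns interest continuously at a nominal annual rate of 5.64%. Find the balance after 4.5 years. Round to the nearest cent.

A = P·e^(rt) = 300·e^(0.0564·4.5) = 300·e^0.2538.
e^0.2538 ≈ 1.288914, so A ≈ 386.6742.

€386.67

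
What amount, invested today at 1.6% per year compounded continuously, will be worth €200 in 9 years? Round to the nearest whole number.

P = A·e^(−rt) = 200·e^(−0.144).
e^(−0.144) ≈ 0.865887748, so P ≈ 173.1775.

€173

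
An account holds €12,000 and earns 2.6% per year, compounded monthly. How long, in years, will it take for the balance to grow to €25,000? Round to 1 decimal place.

28.3 years

We need (1 + 0.00216667)^(12t) = 2.0833, so 12t = ln 2.0833 / ln 1.002167 ≈ 339.1219.
t ≈ 339.1219/12 = 28.2602 years.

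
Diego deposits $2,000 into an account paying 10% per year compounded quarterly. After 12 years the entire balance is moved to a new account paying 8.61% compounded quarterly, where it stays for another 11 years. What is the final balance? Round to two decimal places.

After 12 years at 10%: 2,000 × 3.2714895607 ≈ 6,542.9791.
Then 11 years at 8.61%: 6,542.9791 × 2.5524426094 ≈ 16,700.5787.

$16,700.58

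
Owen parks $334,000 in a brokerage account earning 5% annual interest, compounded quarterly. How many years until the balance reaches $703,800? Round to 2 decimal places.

We need (1 + 0.0125)^(4t) = 2.1072, so 4t = ln 2.1072 / ln 1.0125 ≈ 60.0002.
t ≈ 60.0002/4 = 15.0000 years.

15.00 years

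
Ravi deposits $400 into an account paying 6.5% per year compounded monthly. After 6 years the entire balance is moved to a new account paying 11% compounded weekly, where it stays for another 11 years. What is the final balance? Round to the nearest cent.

$1,976.60

After 6 years at 6.5%: 400 × 1.475427161 ≈ 590.1709.
Then 11 years at 11%: 590.1709 × 3.349201618 ≈ 1,976.6012.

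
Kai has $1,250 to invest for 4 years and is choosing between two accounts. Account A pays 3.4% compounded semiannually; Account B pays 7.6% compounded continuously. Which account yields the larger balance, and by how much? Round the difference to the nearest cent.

Account B, by $263.62

Account A growth factor: (1 + 0.017)^8 ≈ 1.144373055; balance ≈ 1,430.4663.
Account B growth factor: e^(0.076·4) = e^0.304 ≈ 1.355269056; balance ≈ 1,694.0863.
Account B is larger by 263.6200.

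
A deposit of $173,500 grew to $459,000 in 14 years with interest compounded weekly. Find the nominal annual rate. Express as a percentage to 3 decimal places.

6.954%

The 728-period growth factor is 459,000/173,500 = 2.64553.
r/52 = 2.64553^(1/728) − 1 ≈ 0.00133726, so r ≈ 52·0.00133726 = 6.95374%.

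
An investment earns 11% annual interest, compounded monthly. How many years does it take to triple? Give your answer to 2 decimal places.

10.03 years

(1 + 0.00916667)^(12t) = 3.
12t = ln 3 / ln(1 + 0.00916667) ≈ 1.0986/0.00912491 ≈ 120.3971.
t ≈ 10.0331.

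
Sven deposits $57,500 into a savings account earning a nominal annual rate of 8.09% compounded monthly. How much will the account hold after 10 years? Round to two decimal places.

Periodic rate = 8.09%/12 = 0.00674167; periods = 12·10 = 120.
A = 57,500·(1 + 0.0809/12)^120 ≈ 57,500·2.23957292804 ≈ 128,775.4434.

$128,775.44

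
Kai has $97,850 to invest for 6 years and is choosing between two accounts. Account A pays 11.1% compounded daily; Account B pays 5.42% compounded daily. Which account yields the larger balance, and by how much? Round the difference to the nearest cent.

A: (1 + 0.111/365)^2190 ≈ 1.94623892172, so 97,850 × 1.94623892172 ≈ 190,439.4785.
B: (1 + 0.0542/365)^2190 ≈ 1.38427405942, so 97,850 × 1.38427405942 ≈ 135,451.2167.
Difference ≈ 54,988.2618 in favor of A.

Account A, by $54,988.26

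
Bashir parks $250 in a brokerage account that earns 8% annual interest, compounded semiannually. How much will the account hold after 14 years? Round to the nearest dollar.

$750

Growth factor = (1 + 0.04)^28 ≈ 2.99870332.
A ≈ 250 × 2.99870332 ≈ 749.6758.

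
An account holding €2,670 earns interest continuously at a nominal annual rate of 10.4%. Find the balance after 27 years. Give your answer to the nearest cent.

€44,259.87

A = P·e^(rt) = 2,670·e^(0.104·27) = 2,670·e^2.808.
e^2.808 ≈ 16.57673158, so A ≈ 44,259.8733.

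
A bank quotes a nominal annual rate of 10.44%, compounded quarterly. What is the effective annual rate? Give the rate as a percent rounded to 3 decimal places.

10.856%

EAR = (1 + 10.44%/4)^4 − 1 = (1 + 0.0261)^4 − 1.
(1 + 0.0261)^4 ≈ 1.108559, so EAR ≈ 10.85588%.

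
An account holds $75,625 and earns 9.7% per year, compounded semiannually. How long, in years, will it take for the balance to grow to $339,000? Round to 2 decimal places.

15.84 years

We need (1 + 0.0485)^(2t) = 4.4826, so 2t = ln 4.4826 / ln 1.0485 ≈ 31.6764.
t ≈ 31.6764/2 = 15.8382 years.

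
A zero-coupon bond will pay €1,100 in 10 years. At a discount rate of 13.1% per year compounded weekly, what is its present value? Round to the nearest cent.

Growth factor = (1 + 0.131/52)^520 ≈ 3.700073447.
P = 1,100/3.700073447 ≈ 297.2914.

€297.29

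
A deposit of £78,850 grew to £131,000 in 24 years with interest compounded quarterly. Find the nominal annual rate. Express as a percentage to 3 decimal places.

(1 + r/4)^96 = 131,000/78,850 = 1.66138.
1 + r/4 = 1.66138^(1/96) ≈ 1.005302, so r/4 ≈ 0.00530203.
r ≈ 4·0.00530203 = 2.12081%.

2.121%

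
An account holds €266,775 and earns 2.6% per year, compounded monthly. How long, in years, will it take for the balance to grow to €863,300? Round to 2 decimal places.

(1 + 0.00216667)^(12t) = 863,300/266,775 = 3.2361.
12t·ln(1 + 0.00216667) = ln(3.2361); 12t = 1.1744/0.00216432 ≈ 542.5977.
t ≈ 45.2165 years.

45.22 years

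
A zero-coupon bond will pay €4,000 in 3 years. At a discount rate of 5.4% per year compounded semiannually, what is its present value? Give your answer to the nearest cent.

Growth factor = (1 + 0.027)^6 ≈ 1.173336718.
P = 4,000/1.173336718 ≈ 3,409.0811.

€3,409.08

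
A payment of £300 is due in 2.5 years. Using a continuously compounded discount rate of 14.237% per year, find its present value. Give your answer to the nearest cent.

P = A·e^(−rt) = 300·e^(−0.355925).
e^(−0.355925) ≈ 0.700525158, so P ≈ 210.1575.

£210.16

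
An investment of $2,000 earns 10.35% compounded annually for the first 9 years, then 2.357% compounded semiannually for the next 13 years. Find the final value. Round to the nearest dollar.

$6,581

Phase 1: 2,000·(1 + 0.1035)^9 ≈ 4,852.6731.
Phase 2: 4,852.6731·(1 + 0.011785)^26 ≈ 6,580.7468.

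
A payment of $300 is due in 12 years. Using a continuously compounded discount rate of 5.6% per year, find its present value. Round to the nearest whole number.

P = A·e^(−rt) = 300·e^(−0.672).
e^(−0.672) ≈ 0.510686183, so P ≈ 153.2059.

$153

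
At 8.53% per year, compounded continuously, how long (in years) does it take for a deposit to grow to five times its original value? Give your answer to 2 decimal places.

18.87 years

e^(0.0853t) = 5, so 0.0853t = ln 5 ≈ 1.6094.
t ≈ 1.6094/0.0853 ≈ 18.8680.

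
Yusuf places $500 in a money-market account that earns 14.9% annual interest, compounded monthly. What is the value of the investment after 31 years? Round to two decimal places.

Growth factor = (1 + 0.149/12)^372 ≈ 98.549493639.
A ≈ 500 × 98.549493639 ≈ 49,274.7468.

$49,274.75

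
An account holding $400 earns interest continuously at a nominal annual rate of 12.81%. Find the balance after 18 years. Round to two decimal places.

A = P·e^(rt) = 400·e^(0.1281·18) = 400·e^2.3058.
e^2.3058 ≈ 10.0322008, so A ≈ 4,012.8803.

$4,012.88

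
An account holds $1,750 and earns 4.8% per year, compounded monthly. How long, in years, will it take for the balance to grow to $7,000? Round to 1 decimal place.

We need (1 + 0.004)^(12t) = 4, so 12t = ln 4 / ln 1.004 ≈ 347.2663.
t ≈ 347.2663/12 = 28.9389 years.

28.9 years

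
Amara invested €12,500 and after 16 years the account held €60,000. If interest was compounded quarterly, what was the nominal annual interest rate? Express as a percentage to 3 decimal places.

9.925%

The 64-period growth factor is 60,000/12,500 = 4.8.
r/4 = 4.8^(1/64) − 1 ≈ 0.0248125, so r ≈ 4·0.0248125 = 9.92498%.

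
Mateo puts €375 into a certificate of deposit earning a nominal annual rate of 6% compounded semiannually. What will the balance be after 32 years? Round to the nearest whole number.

€2,487

Periodic rate = 6%/2 = 0.03; periods = 2·32 = 64.
A = 375·(1 + 0.03)^64 ≈ 375·6.631051199 ≈ 2,486.6442.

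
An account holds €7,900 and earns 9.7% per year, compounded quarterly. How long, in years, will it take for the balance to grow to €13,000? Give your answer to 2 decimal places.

We need (1 + 0.02425)^(4t) = 1.6456, so 4t = ln 1.6456 / ln 1.02425 ≈ 20.7877.
t ≈ 20.7877/4 = 5.1969 years.

5.20 years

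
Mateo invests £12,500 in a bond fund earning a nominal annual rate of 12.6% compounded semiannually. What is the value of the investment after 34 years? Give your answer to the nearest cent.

Growth factor = (1 + 0.063)^68 ≈ 63.7179782873.
A ≈ 12,500 × 63.7179782873 ≈ 796,474.7286.

£796,474.73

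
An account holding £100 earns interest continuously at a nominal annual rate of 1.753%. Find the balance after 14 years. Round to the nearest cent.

A = P·e^(rt) = 100·e^(0.01753·14) = 100·e^0.24542.
e^0.24542 ≈ 1.27815803, so A ≈ 127.8158.

£127.82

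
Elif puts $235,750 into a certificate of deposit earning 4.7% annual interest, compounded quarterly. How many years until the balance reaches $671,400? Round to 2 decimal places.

22.40 years

We need (1 + 0.01175)^(4t) = 2.8479, so 4t = ln 2.8479 / ln 1.01175 ≈ 89.5940.
t ≈ 89.5940/4 = 22.3985 years.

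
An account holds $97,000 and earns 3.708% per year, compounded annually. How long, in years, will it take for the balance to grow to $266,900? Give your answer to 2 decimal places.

27.80 years

(1 + 0.03708)^t = 266,900/97,000 = 2.7515.
t·ln(1 + 0.03708) = ln(2.7515); t = 1.0122/0.0364091 ≈ 27.7997.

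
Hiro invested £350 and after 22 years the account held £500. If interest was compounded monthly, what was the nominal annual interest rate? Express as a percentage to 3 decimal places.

(1 + r/12)^264 = 500/350 = 1.42857.
1 + r/12 = 1.42857^(1/264) ≈ 1.001352, so r/12 ≈ 0.00135195.
r ≈ 12·0.00135195 = 1.62235%.

1.622%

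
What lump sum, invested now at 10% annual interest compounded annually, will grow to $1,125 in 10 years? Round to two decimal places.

Annual rate = 10% = 0.1; 10 periods.
P = 1,125/(1 + 0.1)^10 ≈ 1,125/2.59374246 ≈ 433.7362.

$433.74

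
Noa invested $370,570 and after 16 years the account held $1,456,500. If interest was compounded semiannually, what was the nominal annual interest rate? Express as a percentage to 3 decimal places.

(1 + r/2)^32 = 1,456,500/370,570 = 3.93043.
1 + r/2 = 3.93043^(1/32) ≈ 1.043701, so r/2 ≈ 0.0437014.
r ≈ 2·0.0437014 = 8.74028%.

8.740%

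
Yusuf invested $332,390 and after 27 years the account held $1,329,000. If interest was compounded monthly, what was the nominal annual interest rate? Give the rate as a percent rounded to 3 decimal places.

(1 + r/12)^324 = 1,329,000/332,390 = 3.99832.
1 + r/12 = 3.99832^(1/324) ≈ 1.004287, so r/12 ≈ 0.00428655.
r ≈ 12·0.00428655 = 5.14386%.

5.144%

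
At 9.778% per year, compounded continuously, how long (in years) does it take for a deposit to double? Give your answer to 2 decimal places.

e^(0.09778t) = 2, so 0.09778t = ln 2 ≈ 0.69315.
t ≈ 0.69315/0.09778 ≈ 7.0888.

7.09 years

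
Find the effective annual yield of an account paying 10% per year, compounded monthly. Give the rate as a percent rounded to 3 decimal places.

10.471%

EAR = (1 + 10%/12)^12 − 1 = (1 + 0.00833333)^12 − 1.
(1 + 0.00833333)^12 ≈ 1.104713, so EAR ≈ 10.47131%.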